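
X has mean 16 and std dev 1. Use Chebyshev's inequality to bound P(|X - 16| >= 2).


k = 2/1 = 2
Chebyshev: P(|X-mu| >= k*sigma) <= 1/k^2 = 1/2^2 = 1/4

1/4


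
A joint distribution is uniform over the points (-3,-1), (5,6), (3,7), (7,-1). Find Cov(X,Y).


E[X]=3, E[Y]=11/4, E[XY]=47/4
Cov(X,Y) = E[XY] - E[X]E[Y] = 47/4 - 3*11/4 = 7/2

7/2


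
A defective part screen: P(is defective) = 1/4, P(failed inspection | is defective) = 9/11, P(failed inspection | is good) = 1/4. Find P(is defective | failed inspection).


P(A) = P(A|B)P(B) + P(A|B')P(B') = 9/11*1/4 + 1/4*3/4 = 69/176
P(B|A) = P(A|B)P(B)/P(A) = (9/44)/(69/176) = 12/23

12/23


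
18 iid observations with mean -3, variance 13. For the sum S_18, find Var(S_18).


By independence, Var(S_n) = n*Var(X_1) = 18*13 = 234

234


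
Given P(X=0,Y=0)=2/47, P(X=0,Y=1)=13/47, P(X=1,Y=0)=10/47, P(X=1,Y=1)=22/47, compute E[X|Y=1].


P(Y=1) = 35/47
E[X|Y=1] = (0*13 + 1*22)/35 = 22/35

22/35


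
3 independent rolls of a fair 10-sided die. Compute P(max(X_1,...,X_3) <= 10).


P(max <= 10) = P(all X_i <= 10) = (P(X_1 <= 10))^3
= (10/10)^3 = 1^3 = 1

1


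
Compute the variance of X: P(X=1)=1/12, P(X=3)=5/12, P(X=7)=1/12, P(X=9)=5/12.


E[X] = 17/3, E[X^2] = 125/3
Var(X) = E[X^2] - (E[X])^2 = 125/3 - (17/3)^2 = 86/9

86/9


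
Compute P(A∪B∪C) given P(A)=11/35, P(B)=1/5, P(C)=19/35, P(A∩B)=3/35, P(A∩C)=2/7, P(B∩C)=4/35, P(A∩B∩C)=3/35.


P(A∪B∪C) = P(A)+P(B)+P(C) - P(AB)-P(AC)-P(BC) + P(ABC)
= 11/35+1/5+19/35 - 3/35-2/7-4/35 + 3/35
= 23/35

23/35


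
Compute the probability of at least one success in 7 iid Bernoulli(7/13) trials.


P(at least one) = 1 - P(none)
P(none) = (1 - 7/13)^7 = (6/13)^7 = 279936/62748517
P(at least one) = 1 - 279936/62748517 = 62468581/62748517

62468581/62748517


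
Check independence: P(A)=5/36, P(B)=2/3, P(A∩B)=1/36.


P(A)*P(B) = 5/36*2/3 = 5/54
P(A∩B) = 1/36 != 5/54, so not independent

No, A and B are not independent


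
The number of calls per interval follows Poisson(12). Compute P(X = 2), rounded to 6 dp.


P(X=2) = e^(-12) * 12^2 / 2!
≈ 0.000006144212353 * 144 / 2
≈ 0.000442

0.000442


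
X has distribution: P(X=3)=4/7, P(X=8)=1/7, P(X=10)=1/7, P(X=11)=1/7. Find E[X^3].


E[X^3] = sum(g(x)*P(x))
= 27*4/7 + 512*1/7 + 1000*1/7 + 1331*1/7
= 2951/7

2951/7


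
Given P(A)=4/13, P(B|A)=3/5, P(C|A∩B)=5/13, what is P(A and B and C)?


P(A∩B∩C) = P(A) * P(B|A) * P(C|A∩B)
= 4/13 * 3/5 * 5/13
= 12/65 * 5/13 = 12/169

12/169


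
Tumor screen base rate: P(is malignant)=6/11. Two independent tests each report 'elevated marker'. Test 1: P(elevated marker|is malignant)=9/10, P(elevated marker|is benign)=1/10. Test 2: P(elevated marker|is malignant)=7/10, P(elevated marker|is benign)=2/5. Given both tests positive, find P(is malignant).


After test 1: P(+) = 9/10*6/11 + 1/10*5/11 = 59/110
P(B|+) = (27/55)/(59/110) = 54/59
After test 2 (use post1 as new prior): P(+) = 7/10*54/59 + 2/5*5/59 = 199/295
P(B|+,+) = (189/295)/(199/295) = 189/199

189/199


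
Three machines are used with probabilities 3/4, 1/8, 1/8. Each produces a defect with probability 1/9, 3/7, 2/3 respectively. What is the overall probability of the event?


P(A) = P(A|B1)P(B1) + P(A|B2)P(B2) + P(A|B3)P(B3)
= 1/9*3/4 + 3/7*1/8 + 2/3*1/8
= 1/12 + 3/56 + 1/12 = 37/168

37/168


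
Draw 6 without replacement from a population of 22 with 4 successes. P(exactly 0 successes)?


P(X=0) = C(4,0)*C(18,6) / C(22,6)
= 1*18564 / 74613
= 18564/74613 = 52/209

52/209


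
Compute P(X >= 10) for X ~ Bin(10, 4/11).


P(X>=10) = P(X=10)
= 1048576/25937424601
= 1048576/25937424601

1048576/25937424601


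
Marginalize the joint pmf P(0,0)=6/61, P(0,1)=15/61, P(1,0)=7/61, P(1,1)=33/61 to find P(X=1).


P(X=1) = P(1,0)+P(1,1) = 7/61 + 33/61 = 40/61

40/61


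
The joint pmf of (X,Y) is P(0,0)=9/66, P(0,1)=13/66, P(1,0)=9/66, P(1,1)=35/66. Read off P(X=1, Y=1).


Read from table: P(X=1, Y=1) = 35/66

35/66


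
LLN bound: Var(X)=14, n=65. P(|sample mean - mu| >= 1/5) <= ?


Var(Xbar) = Var(X)/n = 14/65
Chebyshev: P(|Xbar-mu| >= 1/5) <= Var(Xbar)/(1/5)^2 = (14/65)/(1/25) = 70/13
Bound exceeds 1, so trivial bound: 1

1


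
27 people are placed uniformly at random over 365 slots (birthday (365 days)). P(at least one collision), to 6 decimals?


P(all different) = prod((365-i)/365 for i=0..26) = 0.373141
P(at least one match) = 1 - 0.373141 = 0.626859

0.626859


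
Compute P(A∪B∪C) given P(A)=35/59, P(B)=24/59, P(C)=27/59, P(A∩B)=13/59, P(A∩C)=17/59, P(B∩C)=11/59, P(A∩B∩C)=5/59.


P(A∪B∪C) = P(A)+P(B)+P(C) - P(AB)-P(AC)-P(BC) + P(ABC)
= 35/59+24/59+27/59 - 13/59-17/59-11/59 + 5/59
= 50/59

50/59


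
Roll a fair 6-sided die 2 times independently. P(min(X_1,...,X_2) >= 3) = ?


P(min >= 3) = P(all X_i >= 3) = (P(X_1 >= 3))^2
= (4/6)^2 = (2/3)^2 = 4/9

4/9


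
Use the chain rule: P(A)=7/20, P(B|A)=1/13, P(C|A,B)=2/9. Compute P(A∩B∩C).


P(A∩B∩C) = P(A) * P(B|A) * P(C|A∩B)
= 7/20 * 1/13 * 2/9
= 7/260 * 2/9 = 7/1170

7/1170


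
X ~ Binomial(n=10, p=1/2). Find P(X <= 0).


P(X<=0) = P(X=0)
= 1/1024
= 1/1024

1/1024


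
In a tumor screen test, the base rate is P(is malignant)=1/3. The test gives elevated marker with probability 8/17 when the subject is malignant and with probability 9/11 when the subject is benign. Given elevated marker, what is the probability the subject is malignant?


P(A) = P(A|B)P(B) + P(A|B')P(B') = 8/17*1/3 + 9/11*2/3 = 394/561
P(B|A) = P(A|B)P(B)/P(A) = (8/51)/(394/561) = 44/197

44/197


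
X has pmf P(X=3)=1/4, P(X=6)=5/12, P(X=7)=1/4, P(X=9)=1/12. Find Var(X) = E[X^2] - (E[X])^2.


E[X] = 23/4, E[X^2] = 145/4
Var(X) = E[X^2] - (E[X])^2 = 145/4 - (23/4)^2 = 51/16

51/16


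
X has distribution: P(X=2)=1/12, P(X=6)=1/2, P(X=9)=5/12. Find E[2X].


E[2X] = sum(g(x)*P(x))
= 4*1/12 + 12*1/2 + 18*5/12
= 83/6

83/6


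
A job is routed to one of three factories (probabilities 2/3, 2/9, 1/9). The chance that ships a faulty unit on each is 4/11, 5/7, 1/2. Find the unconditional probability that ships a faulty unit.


P(A) = P(A|B1)P(B1) + P(A|B2)P(B2) + P(A|B3)P(B3)
= 4/11*2/3 + 5/7*2/9 + 1/2*1/9
= 8/33 + 10/63 + 1/18 = 211/462

211/462


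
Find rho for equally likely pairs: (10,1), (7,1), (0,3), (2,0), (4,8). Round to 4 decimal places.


Cov(X,Y) = -2.1600, Var(X) = 12.6400, Var(Y) = 8.2400
rho = Cov/(sqrt(VarX)*sqrt(VarY)) = -0.2116

-0.2116


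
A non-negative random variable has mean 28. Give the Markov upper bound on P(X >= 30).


Markov: P(X >= a) <= E[X]/a
P(X >= 30) <= 28/30 = 14/15

14/15


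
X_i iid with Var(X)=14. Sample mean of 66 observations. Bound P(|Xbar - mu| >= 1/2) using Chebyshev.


Var(Xbar) = Var(X)/n = 14/66
Chebyshev: P(|Xbar-mu| >= 1/2) <= Var(Xbar)/(1/2)^2 = (7/33)/(1/4) = 28/33

28/33


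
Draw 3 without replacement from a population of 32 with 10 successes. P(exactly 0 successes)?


P(X=0) = C(10,0)*C(22,3) / C(32,3)
= 1*1540 / 4960
= 1540/4960 = 77/248

77/248


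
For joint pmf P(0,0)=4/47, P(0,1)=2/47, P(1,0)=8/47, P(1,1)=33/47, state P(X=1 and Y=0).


Read from table: P(X=1, Y=0) = 8/47

8/47


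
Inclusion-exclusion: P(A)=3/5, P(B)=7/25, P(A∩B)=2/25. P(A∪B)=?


P(A∪B) = P(A) + P(B) - P(A∩B)
= 3/5 + 7/25 - 2/25 = 4/5

4/5


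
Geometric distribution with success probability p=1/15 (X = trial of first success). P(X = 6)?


P(X=6) = (1-p)^5 * p = (14/15)^5 * 1/15
= 537824/759375 * 1/15 = 537824/11390625

537824/11390625


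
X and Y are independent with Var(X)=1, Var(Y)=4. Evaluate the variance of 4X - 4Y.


Independence => Cov(X,Y)=0
Var(4X - 4Y) = 4^2*Var(X) + (-4)^2*Var(Y)
= 16*1 + 16*4 = 80

80


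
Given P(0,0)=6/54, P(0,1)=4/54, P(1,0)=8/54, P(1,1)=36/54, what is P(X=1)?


P(X=1) = P(1,0)+P(1,1) = 8/54 + 36/54 = 44/54 = 22/27

22/27


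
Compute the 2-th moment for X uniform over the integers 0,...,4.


E[X^2] = (1/5) * sum(x^2 for x=0..4)
= 30/5 = 6

6


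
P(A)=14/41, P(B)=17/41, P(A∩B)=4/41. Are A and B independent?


P(A)*P(B) = 14/41*17/41 = 238/1681
P(A∩B) = 4/41 != 238/1681, so not independent

No, A and B are not independent


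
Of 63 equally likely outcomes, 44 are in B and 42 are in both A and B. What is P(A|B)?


P(A|B) = P(A∩B)/P(B) = (42/63)/(44/63) = 42/44 = 21/22

21/22


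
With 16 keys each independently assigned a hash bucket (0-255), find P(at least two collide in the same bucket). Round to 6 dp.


P(all different) = prod((256-i)/256 for i=0..15) = 0.619708
P(at least one match) = 1 - 0.619708 = 0.380292

0.380292


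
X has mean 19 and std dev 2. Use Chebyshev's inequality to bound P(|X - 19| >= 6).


k = 6/2 = 3
Chebyshev: P(|X-mu| >= k*sigma) <= 1/k^2 = 1/3^2 = 1/9

1/9


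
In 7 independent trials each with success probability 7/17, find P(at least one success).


P(at least one) = 1 - P(none)
P(none) = (1 - 7/17)^7 = (10/17)^7 = 10000000/410338673
P(at least one) = 1 - 10000000/410338673 = 400338673/410338673

400338673/410338673


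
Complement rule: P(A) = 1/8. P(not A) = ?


P(A') = 1 - P(A) = 1 - 1/8 = 7/8

7/8


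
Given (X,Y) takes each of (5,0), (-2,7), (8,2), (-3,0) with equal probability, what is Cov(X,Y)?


E[X]=2, E[Y]=9/4, E[XY]=1/2
Cov(X,Y) = E[XY] - E[X]E[Y] = 1/2 - 2*9/4 = -4

-4


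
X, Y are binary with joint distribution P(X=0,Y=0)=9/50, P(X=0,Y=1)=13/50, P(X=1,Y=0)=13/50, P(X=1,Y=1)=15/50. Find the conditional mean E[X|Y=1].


P(Y=1) = 28/50
E[X|Y=1] = (0*13 + 1*15)/28 = 15/28

15/28


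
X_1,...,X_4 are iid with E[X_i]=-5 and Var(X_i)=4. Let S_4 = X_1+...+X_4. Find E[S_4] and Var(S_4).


E[S_n] = n*mu = 4*-5 = -20
Var(S_n) = n*sigma^2 = 4*4 = 16

E[S_4]=-20, Var(S_4)=16


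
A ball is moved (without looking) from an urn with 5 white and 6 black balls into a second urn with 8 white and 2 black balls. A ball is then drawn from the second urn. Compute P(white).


P(transfer white) = 5/11; P(transfer black) = 6/11
If white transferred: Urn II has 9 white of 11, so P(white|white moved) = 9/11
If black transferred: Urn II has 8 white of 11, so P(white|black moved) = 8/11
By total probability: P(white) = 5/11*9/11 + 6/11*8/11 = 93/121

93/121


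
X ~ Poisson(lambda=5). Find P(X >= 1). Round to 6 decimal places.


P(X>=1) = 1 - P(X<=0) = 1 - (e^(-5)*5^0/0!)
≈ 1 - 0.0067379470 = 0.9932620530
≈ 0.993262

0.993262


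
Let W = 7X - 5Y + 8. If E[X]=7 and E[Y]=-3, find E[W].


E[7X - 5Y + 8] = 7*E[X] - 5*E[Y] + 8
= (7)*(7) + (-5)*(-3) + (8)
= 49 + 15 + 8 = 72

72


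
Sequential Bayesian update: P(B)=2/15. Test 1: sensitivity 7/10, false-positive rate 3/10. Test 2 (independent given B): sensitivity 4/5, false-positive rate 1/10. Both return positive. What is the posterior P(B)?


After test 1: P(+) = 7/10*2/15 + 3/10*13/15 = 53/150
P(B|+) = (7/75)/(53/150) = 14/53
After test 2 (use post1 as new prior): P(+) = 4/5*14/53 + 1/10*39/53 = 151/530
P(B|+,+) = (56/265)/(151/530) = 112/151

112/151


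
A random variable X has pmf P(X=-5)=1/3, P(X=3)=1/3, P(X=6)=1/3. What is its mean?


E[X] = sum(x * P(x))
= -5*1/3 + 3*1/3 + 6*1/3
= 4/3

4/3


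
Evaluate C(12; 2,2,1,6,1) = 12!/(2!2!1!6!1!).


12! = 479001600
Denominator: 2!=2 * 2!=2 * 1!=1 * 6!=720 * 1!=1
Coefficient = 479001600 / 2880 = 166320

166320


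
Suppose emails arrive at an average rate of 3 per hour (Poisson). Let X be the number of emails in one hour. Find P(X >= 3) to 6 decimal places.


P(X>=3) = 1 - P(X<=2) = 1 - (e^(-3)*3^0/0! + e^(-3)*3^1/1! + e^(-3)*3^2/2!)
≈ 1 - (0.0497870684 + 0.1493612051 + 0.2240418077)
= 1 - 0.4231900812 = 0.5768099188
≈ 0.576810

0.576810


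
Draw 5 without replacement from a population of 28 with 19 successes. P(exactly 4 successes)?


P(X=4) = C(19,4)*C(9,1) / C(28,5)
= 3876*9 / 98280
= 34884/98280 = 323/910

323/910


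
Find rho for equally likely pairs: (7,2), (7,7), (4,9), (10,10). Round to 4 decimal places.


Cov(X,Y) = 0.7500, Var(X) = 4.5000, Var(Y) = 9.5000
rho = Cov/(sqrt(VarX)*sqrt(VarY)) = 0.1147

0.1147


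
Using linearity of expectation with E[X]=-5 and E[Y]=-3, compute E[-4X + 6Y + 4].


E[-4X + 6Y + 4] = -4*E[X] + 6*E[Y] + 4
= (-4)*(-5) + (6)*(-3) + (4)
= 20 - 18 + 4 = 6

6


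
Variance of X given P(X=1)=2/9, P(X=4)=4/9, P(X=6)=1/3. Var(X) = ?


E[X] = 4, E[X^2] = 58/3
Var(X) = E[X^2] - (E[X])^2 = 58/3 - (4)^2 = 10/3

10/3


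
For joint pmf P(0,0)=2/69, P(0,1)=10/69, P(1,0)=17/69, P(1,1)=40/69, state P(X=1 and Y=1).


Read from table: P(X=1, Y=1) = 40/69

40/69


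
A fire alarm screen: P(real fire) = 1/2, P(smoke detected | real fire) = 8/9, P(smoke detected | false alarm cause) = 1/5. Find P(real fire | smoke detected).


P(A) = P(A|B)P(B) + P(A|B')P(B') = 8/9*1/2 + 1/5*1/2 = 49/90
P(B|A) = P(A|B)P(B)/P(A) = (4/9)/(49/90) = 40/49

40/49


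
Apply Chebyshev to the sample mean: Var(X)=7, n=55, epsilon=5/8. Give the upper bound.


Var(Xbar) = Var(X)/n = 7/55
Chebyshev: P(|Xbar-mu| >= 5/8) <= Var(Xbar)/(5/8)^2 = (7/55)/(25/64) = 448/1375

448/1375


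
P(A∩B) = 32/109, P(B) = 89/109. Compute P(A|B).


P(A|B) = P(A∩B)/P(B) = (32/109)/(89/109) = 32/89

32/89


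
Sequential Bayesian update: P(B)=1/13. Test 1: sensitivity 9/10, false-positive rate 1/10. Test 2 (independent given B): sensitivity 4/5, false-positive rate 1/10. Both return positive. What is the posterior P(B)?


After test 1: P(+) = 9/10*1/13 + 1/10*12/13 = 21/130
P(B|+) = (9/130)/(21/130) = 3/7
After test 2 (use post1 as new prior): P(+) = 4/5*3/7 + 1/10*4/7 = 2/5
P(B|+,+) = (12/35)/(2/5) = 6/7

6/7


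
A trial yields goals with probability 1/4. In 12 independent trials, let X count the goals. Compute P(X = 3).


P(X=3) = C(12,3) * p^3 * (1-p)^9
= 220 * 1/64 * 19683/262144
= 1082565/4194304

1082565/4194304


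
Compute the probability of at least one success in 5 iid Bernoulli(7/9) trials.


P(at least one) = 1 - P(none)
P(none) = (1 - 7/9)^5 = (2/9)^5 = 32/59049
P(at least one) = 1 - 32/59049 = 59017/59049

59017/59049


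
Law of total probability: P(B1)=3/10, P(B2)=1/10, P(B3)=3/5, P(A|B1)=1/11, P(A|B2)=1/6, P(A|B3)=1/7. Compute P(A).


P(A) = P(A|B1)P(B1) + P(A|B2)P(B2) + P(A|B3)P(B3)
= 1/11*3/10 + 1/6*1/10 + 1/7*3/5
= 3/110 + 1/60 + 3/35 = 599/4620

599/4620


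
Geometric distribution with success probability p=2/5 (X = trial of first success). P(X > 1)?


P(X > 1) = P(first 1 trials all fail) = (1-p)^1 = (3/5)^1 = 3/5

3/5


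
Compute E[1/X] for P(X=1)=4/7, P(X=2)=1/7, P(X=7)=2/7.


E[1/X] = sum(g(x)*P(x))
= 1*4/7 + 1/2*1/7 + 1/7*2/7
= 67/98

67/98


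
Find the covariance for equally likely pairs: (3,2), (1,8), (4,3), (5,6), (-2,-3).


E[X]=11/5, E[Y]=16/5, E[XY]=62/5
Cov(X,Y) = E[XY] - E[X]E[Y] = 62/5 - 11/5*16/5 = 134/25

134/25


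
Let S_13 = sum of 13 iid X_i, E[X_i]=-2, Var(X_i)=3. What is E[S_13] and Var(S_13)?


E[S_n] = n*mu = 13*-2 = -26
Var(S_n) = n*sigma^2 = 13*3 = 39

E[S_13]=-26, Var(S_13)=39


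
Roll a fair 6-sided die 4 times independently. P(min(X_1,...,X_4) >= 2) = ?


P(min >= 2) = P(all X_i >= 2) = (P(X_1 >= 2))^4
= (5/6)^4 = 625/1296

625/1296


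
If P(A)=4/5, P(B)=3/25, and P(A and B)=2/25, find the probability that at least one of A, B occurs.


P(A∪B) = P(A) + P(B) - P(A∩B)
= 4/5 + 3/25 - 2/25 = 21/25

21/25


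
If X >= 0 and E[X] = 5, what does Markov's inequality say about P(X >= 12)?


Markov: P(X >= a) <= E[X]/a
P(X >= 12) <= 5/12

5/12


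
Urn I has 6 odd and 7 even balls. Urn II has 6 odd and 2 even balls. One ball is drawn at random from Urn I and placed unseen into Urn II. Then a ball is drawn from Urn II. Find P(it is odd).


P(transfer odd) = 6/13; P(transfer even) = 7/13
If odd transferred: Urn II has 7 odd of 9, so P(odd|odd moved) = 7/9
If even transferred: Urn II has 6 odd of 9, so P(odd|even moved) = 2/3
By total probability: P(odd) = 6/13*7/9 + 7/13*2/3 = 28/39

28/39


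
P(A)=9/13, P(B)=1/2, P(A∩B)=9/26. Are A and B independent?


P(A)*P(B) = 9/13*1/2 = 9/26
P(A∩B) = 9/26, which equals P(A)P(B), so independent

Yes, A and B are independent


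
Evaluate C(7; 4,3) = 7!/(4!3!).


7! = 5040
Denominator: 4!=24 * 3!=6
Coefficient = 5040 / 144 = 35

35


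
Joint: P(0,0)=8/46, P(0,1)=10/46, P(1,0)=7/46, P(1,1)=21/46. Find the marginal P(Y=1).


P(Y=1) = P(0,1)+P(1,1) = 10/46 + 21/46 = 31/46

31/46


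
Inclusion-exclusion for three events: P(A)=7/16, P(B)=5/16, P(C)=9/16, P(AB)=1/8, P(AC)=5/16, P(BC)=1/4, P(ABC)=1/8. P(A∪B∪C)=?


P(A∪B∪C) = P(A)+P(B)+P(C) - P(AB)-P(AC)-P(BC) + P(ABC)
= 7/16+5/16+9/16 - 1/8-5/16-1/4 + 1/8
= 3/4

3/4


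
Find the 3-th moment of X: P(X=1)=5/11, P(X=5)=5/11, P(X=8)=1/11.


E[X^3] = sum(x^3 * P(x))
= 1*5/11 + 125*5/11 + 512*1/11
= 1142/11

1142/11


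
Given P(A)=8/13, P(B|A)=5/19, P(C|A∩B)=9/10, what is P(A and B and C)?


P(A∩B∩C) = P(A) * P(B|A) * P(C|A∩B)
= 8/13 * 5/19 * 9/10
= 40/247 * 9/10 = 36/247

36/247


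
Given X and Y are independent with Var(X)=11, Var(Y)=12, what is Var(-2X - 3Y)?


Independence => Cov(X,Y)=0
Var(-2X - 3Y) = (-2)^2*Var(X) + (-3)^2*Var(Y)
= 4*11 + 9*12 = 152

152


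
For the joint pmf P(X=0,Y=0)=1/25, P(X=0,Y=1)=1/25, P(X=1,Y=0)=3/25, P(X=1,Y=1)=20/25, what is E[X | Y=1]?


P(Y=1) = 21/25
E[X|Y=1] = (0*1 + 1*20)/21 = 20/21

20/21


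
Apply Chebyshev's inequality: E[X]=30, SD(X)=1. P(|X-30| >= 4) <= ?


k = 4/1 = 4
Chebyshev: P(|X-mu| >= k*sigma) <= 1/k^2 = 1/4^2 = 1/16

1/16


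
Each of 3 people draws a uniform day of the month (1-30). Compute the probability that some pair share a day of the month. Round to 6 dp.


P(all different) = prod((30-i)/30 for i=0..2) = 0.902222
P(at least one match) = 1 - 0.902222 = 0.097778

0.097778


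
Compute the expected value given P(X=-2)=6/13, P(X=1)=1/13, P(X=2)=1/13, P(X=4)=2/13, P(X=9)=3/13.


E[X] = sum(x * P(x))
= -2*6/13 + 1*1/13 + 2*1/13 + 4*2/13 + 9*3/13
= 2

2


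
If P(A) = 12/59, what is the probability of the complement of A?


P(A') = 1 - P(A) = 1 - 12/59 = 47/59

47/59


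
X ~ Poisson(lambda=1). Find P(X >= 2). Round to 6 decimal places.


P(X>=2) = 1 - P(X<=1) = 1 - (e^(-1)*1^0/0! + e^(-1)*1^1/1!)
≈ 1 - (0.3678794412 + 0.3678794412)
= 1 - 0.7357588824 = 0.2642411176
≈ 0.264241

0.264241


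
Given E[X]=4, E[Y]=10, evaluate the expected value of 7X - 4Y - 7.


E[7X - 4Y - 7] = 7*E[X] - 4*E[Y] - 7
= (7)*(4) + (-4)*(10) + (-7)
= 28 - 40 - 7 = -19

-19


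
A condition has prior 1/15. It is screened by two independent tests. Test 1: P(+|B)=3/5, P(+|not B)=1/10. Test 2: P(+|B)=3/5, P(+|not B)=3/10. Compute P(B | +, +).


After test 1: P(+) = 3/5*1/15 + 1/10*14/15 = 2/15
P(B|+) = (1/25)/(2/15) = 3/10
After test 2 (use post1 as new prior): P(+) = 3/5*3/10 + 3/10*7/10 = 39/100
P(B|+,+) = (9/50)/(39/100) = 6/13

6/13


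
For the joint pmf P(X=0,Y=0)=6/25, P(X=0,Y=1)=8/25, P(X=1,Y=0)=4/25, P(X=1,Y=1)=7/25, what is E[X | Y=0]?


P(Y=0) = 10/25
E[X|Y=0] = (0*6 + 1*4)/10 = 4/10 = 2/5

2/5


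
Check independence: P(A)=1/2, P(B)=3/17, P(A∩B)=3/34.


P(A)*P(B) = 1/2*3/17 = 3/34
P(A∩B) = 3/34, which equals P(A)P(B), so independent

Yes, A and B are independent


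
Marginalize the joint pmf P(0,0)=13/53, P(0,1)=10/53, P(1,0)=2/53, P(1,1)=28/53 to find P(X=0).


P(X=0) = P(0,0)+P(0,1) = 13/53 + 10/53 = 23/53

23/53


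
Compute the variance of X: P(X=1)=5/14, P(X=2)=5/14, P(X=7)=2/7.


E[X] = 43/14, E[X^2] = 221/14
Var(X) = E[X^2] - (E[X])^2 = 221/14 - (43/14)^2 = 1245/196

1245/196


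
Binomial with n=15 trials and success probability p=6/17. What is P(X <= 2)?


P(X<=2) = P(X=0) + P(X=1) + P(X=2)
= 4177248169415651/2862423051509815793 + 34177485022491690/2862423051509815793 + 130495851904059180/2862423051509815793
= 168850585095966521/2862423051509815793

168850585095966521/2862423051509815793


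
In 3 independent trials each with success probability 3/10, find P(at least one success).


P(at least one) = 1 - P(none)
P(none) = (1 - 3/10)^3 = (7/10)^3 = 343/1000
P(at least one) = 1 - 343/1000 = 657/1000

657/1000


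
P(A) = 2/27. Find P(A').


P(A') = 1 - P(A) = 1 - 2/27 = 25/27

25/27


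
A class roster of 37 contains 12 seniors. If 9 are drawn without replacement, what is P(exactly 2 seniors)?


P(X=2) = C(12,2)*C(25,7) / C(37,9)
= 66*480700 / 124403620
= 31726200/124403620 = 144210/565471

144210/565471


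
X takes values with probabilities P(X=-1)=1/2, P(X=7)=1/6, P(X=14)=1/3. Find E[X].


E[X] = sum(x * P(x))
= -1*1/2 + 7*1/6 + 14*1/3
= 16/3

16/3


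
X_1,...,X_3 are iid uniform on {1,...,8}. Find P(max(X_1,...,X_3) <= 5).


P(max <= 5) = P(all X_i <= 5) = (P(X_1 <= 5))^3
= (5/8)^3 = 125/512

125/512


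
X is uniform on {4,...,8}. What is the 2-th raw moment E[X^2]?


E[X^2] = (1/5) * sum(x^2 for x=4..8)
= 190/5 = 38

38


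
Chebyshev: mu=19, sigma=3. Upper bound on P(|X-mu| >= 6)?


k = 6/3 = 2
Chebyshev: P(|X-mu| >= k*sigma) <= 1/k^2 = 1/2^2 = 1/4

1/4


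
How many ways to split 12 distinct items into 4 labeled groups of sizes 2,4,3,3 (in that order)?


12! = 479001600
Denominator: 2!=2 * 4!=24 * 3!=6 * 3!=6
Coefficient = 479001600 / 1728 = 277200

277200


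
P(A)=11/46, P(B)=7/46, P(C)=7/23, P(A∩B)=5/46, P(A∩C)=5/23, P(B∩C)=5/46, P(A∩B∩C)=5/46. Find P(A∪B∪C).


P(A∪B∪C) = P(A)+P(B)+P(C) - P(AB)-P(AC)-P(BC) + P(ABC)
= 11/46+7/46+7/23 - 5/46-5/23-5/46 + 5/46
= 17/46

17/46


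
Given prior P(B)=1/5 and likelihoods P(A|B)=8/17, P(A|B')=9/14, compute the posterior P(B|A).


P(A) = P(A|B)P(B) + P(A|B')P(B') = 8/17*1/5 + 9/14*4/5 = 362/595
P(B|A) = P(A|B)P(B)/P(A) = (8/85)/(362/595) = 28/181

28/181


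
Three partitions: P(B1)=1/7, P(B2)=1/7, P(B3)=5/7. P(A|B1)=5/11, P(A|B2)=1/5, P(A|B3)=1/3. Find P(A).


P(A) = P(A|B1)P(B1) + P(A|B2)P(B2) + P(A|B3)P(B3)
= 5/11*1/7 + 1/5*1/7 + 1/3*5/7
= 5/77 + 1/35 + 5/21 = 383/1155

383/1155


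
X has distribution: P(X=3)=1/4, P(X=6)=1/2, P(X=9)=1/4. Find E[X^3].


E[X^3] = sum(g(x)*P(x))
= 27*1/4 + 216*1/2 + 729*1/4
= 297

297


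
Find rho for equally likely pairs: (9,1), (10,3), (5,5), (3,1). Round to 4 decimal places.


Cov(X,Y) = -0.1250, Var(X) = 8.1875, Var(Y) = 2.7500
rho = Cov/(sqrt(VarX)*sqrt(VarY)) = -0.0263

-0.0263


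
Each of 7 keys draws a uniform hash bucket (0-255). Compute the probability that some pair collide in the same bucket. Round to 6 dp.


P(all different) = prod((256-i)/256 for i=0..6) = 0.920596
P(at least one match) = 1 - 0.920596 = 0.079404

0.079404


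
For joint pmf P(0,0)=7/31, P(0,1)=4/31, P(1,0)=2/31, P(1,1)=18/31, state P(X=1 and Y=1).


Read from table: P(X=1, Y=1) = 18/31

18/31


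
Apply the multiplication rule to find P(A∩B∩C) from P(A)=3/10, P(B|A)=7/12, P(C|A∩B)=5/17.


P(A∩B∩C) = P(A) * P(B|A) * P(C|A∩B)
= 3/10 * 7/12 * 5/17
= 7/40 * 5/17 = 7/136

7/136


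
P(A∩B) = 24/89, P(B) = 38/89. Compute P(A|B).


P(A|B) = P(A∩B)/P(B) = (24/89)/(38/89) = 24/38 = 12/19

12/19


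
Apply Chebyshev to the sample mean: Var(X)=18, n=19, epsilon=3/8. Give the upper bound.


Var(Xbar) = Var(X)/n = 18/19
Chebyshev: P(|Xbar-mu| >= 3/8) <= Var(Xbar)/(3/8)^2 = (18/19)/(9/64) = 128/19
Bound exceeds 1, so trivial bound: 1

1


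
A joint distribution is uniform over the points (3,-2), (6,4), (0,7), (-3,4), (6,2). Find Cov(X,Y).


E[X]=12/5, E[Y]=3, E[XY]=18/5
Cov(X,Y) = E[XY] - E[X]E[Y] = 18/5 - 12/5*3 = -18/5

-18/5


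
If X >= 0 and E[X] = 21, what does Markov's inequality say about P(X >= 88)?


Markov: P(X >= a) <= E[X]/a
P(X >= 88) <= 21/88

21/88


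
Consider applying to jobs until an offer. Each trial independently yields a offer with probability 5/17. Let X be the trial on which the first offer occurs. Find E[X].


For geometric (trials until first success), E[X] = 1/p = 1/(5/17) = 17/5

17/5


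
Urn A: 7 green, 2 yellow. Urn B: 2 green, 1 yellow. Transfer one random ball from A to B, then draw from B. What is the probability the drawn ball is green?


P(transfer green) = 7/9; P(transfer yellow) = 2/9
If green transferred: Urn II has 3 green of 4, so P(green|green moved) = 3/4
If yellow transferred: Urn II has 2 green of 4, so P(green|yellow moved) = 1/2
By total probability: P(green) = 7/9*3/4 + 2/9*1/2 = 25/36

25/36


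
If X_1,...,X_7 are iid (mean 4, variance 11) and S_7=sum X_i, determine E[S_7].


E[S_n] = n*E[X_1] = 7*4 = 28

28


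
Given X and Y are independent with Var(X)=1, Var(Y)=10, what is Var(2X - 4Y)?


Independence => Cov(X,Y)=0
Var(2X - 4Y) = 2^2*Var(X) + (-4)^2*Var(Y)
= 4*1 + 16*10 = 164

164


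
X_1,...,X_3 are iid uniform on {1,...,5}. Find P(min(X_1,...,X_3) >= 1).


P(min >= 1) = P(all X_i >= 1) = (P(X_1 >= 1))^3
= (5/5)^3 = 1^3 = 1

1


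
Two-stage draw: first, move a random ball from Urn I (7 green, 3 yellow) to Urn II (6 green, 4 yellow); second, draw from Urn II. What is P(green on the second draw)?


P(transfer green) = 7/10; P(transfer yellow) = 3/10
If green transferred: Urn II has 7 green of 11, so P(green|green moved) = 7/11
If yellow transferred: Urn II has 6 green of 11, so P(green|yellow moved) = 6/11
By total probability: P(green) = 7/10*7/11 + 3/10*6/11 = 67/110

67/110


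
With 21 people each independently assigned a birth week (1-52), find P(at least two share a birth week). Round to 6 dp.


P(all different) = prod((52-i)/52 for i=0..20) = 0.009027
P(at least one match) = 1 - 0.009027 = 0.990973

0.990973


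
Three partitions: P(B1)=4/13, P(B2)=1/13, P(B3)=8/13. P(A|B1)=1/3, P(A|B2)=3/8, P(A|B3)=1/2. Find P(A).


P(A) = P(A|B1)P(B1) + P(A|B2)P(B2) + P(A|B3)P(B3)
= 1/3*4/13 + 3/8*1/13 + 1/2*8/13
= 4/39 + 3/104 + 4/13 = 137/312

137/312


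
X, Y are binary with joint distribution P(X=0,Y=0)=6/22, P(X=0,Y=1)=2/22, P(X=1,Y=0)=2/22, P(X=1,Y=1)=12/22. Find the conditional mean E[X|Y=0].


P(Y=0) = 8/22
E[X|Y=0] = (0*6 + 1*2)/8 = 2/8 = 1/4

1/4


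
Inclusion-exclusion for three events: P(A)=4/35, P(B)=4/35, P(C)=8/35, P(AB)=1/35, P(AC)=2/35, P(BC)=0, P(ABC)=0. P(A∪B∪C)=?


P(A∪B∪C) = P(A)+P(B)+P(C) - P(AB)-P(AC)-P(BC) + P(ABC)
= 4/35+4/35+8/35 - 1/35-2/35-0 + 0
= 13/35

13/35


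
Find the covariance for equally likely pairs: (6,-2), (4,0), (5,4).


E[X]=5, E[Y]=2/3, E[XY]=8/3
Cov(X,Y) = E[XY] - E[X]E[Y] = 8/3 - 5*2/3 = -2/3

-2/3


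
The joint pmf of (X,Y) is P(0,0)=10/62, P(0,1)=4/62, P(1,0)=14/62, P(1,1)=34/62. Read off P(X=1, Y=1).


Read from table: P(X=1, Y=1) = 34/62 = 17/31

17/31


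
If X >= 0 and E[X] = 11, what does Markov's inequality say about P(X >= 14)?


Markov: P(X >= a) <= E[X]/a
P(X >= 14) <= 11/14

11/14


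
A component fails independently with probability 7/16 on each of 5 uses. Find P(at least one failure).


P(at least one) = 1 - P(none)
P(none) = (1 - 7/16)^5 = (9/16)^5 = 59049/1048576
P(at least one) = 1 - 59049/1048576 = 989527/1048576

989527/1048576


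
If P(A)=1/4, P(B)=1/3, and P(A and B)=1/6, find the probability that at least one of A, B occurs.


P(A∪B) = P(A) + P(B) - P(A∩B)
= 1/4 + 1/3 - 1/6 = 5/12

5/12


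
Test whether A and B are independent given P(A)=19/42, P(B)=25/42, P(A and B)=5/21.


P(A)*P(B) = 19/42*25/42 = 475/1764
P(A∩B) = 5/21 != 475/1764, so not independent

No, A and B are not independent


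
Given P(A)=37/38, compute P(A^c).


P(A') = 1 - P(A) = 1 - 37/38 = 1/38

1/38


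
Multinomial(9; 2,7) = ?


9! = 362880
Denominator: 2!=2 * 7!=5040
Coefficient = 362880 / 10080 = 36

36


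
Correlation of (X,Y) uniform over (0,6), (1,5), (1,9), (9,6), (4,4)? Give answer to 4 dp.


Cov(X,Y) = -1.2000, Var(X) = 10.8000, Var(Y) = 2.8000
rho = Cov/(sqrt(VarX)*sqrt(VarY)) = -0.2182

-0.2182


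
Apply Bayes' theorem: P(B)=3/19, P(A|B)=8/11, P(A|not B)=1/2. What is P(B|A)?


P(A) = P(A|B)P(B) + P(A|B')P(B') = 8/11*3/19 + 1/2*16/19 = 112/209
P(B|A) = P(A|B)P(B)/P(A) = (24/209)/(112/209) = 3/14

3/14


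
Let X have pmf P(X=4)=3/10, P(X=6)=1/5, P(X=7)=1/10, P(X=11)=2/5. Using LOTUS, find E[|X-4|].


E[|X-4|] = sum(g(x)*P(x))
= 0*3/10 + 2*1/5 + 3*1/10 + 7*2/5
= 7/2

7/2


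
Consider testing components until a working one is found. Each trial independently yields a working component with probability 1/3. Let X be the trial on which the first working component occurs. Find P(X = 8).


P(X=8) = (1-p)^7 * p = (2/3)^7 * 1/3
= 128/2187 * 1/3 = 128/6561

128/6561


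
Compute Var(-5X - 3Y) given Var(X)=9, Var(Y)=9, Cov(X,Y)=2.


Var(-5X - 3Y) = (-5)^2*Var(X) + (-3)^2*Var(Y) + 2*(-5)*(-3)*Cov(X,Y)
= 25*9 + 9*9 + 30*2
= 225 + 81 + 60 = 366

366


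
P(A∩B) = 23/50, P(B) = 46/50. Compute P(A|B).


P(A|B) = P(A∩B)/P(B) = (23/50)/(46/50) = 23/46 = 1/2

1/2


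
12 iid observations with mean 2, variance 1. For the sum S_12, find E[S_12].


E[S_n] = n*E[X_1] = 12*2 = 24

24


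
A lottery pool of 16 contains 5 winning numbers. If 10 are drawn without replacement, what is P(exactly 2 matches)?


P(X=2) = C(5,2)*C(11,8) / C(16,10)
= 10*165 / 8008
= 1650/8008 = 75/364

75/364


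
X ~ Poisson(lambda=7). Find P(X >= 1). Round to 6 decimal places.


P(X>=1) = 1 - P(X<=0) = 1 - (e^(-7)*7^0/0!)
≈ 1 - 0.0009118820 = 0.9990881180
≈ 0.999088

0.999088


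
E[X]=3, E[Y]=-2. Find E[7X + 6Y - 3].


E[7X + 6Y - 3] = 7*E[X] + 6*E[Y] - 3
= (7)*(3) + (6)*(-2) + (-3)
= 21 - 12 - 3 = 6

6


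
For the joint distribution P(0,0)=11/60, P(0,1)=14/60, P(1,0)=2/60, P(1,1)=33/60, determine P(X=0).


P(X=0) = P(0,0)+P(0,1) = 11/60 + 14/60 = 25/60 = 5/12

5/12


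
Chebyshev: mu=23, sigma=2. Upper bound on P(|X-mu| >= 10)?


k = 10/2 = 5
Chebyshev: P(|X-mu| >= k*sigma) <= 1/k^2 = 1/5^2 = 1/25

1/25


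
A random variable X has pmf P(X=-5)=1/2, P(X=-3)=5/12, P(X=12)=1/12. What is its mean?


E[X] = sum(x * P(x))
= -5*1/2 - 3*5/12 + 12*1/12
= -11/4

-11/4


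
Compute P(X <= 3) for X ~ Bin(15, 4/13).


P(X<=3) = P(X=0) + P(X=1) + P(X=2) + P(X=3)
= 205891132094649/51185893014090757 + 1372607547297660/51185893014090757 + 4270334591592720/51185893014090757 + 632642161717440/3937376385699289
= 1082552413331673/3937376385699289

1082552413331673/3937376385699289


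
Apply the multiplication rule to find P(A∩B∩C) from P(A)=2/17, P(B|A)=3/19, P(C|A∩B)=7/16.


P(A∩B∩C) = P(A) * P(B|A) * P(C|A∩B)
= 2/17 * 3/19 * 7/16
= 6/323 * 7/16 = 21/2584

21/2584


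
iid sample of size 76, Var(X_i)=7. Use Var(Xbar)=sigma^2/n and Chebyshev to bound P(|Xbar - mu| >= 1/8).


Var(Xbar) = Var(X)/n = 7/76
Chebyshev: P(|Xbar-mu| >= 1/8) <= Var(Xbar)/(1/8)^2 = (7/76)/(1/64) = 112/19
Bound exceeds 1, so trivial bound: 1

1


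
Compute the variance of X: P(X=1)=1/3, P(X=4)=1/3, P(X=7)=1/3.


E[X] = 4, E[X^2] = 22
Var(X) = E[X^2] - (E[X])^2 = 22 - (4)^2 = 6

6


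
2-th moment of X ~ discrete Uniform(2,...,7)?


E[X^2] = (1/6) * sum(x^2 for x=2..7)
= 139/6

139/6


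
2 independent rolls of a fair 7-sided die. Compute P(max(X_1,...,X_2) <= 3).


P(max <= 3) = P(all X_i <= 3) = (P(X_1 <= 3))^2
= (3/7)^2 = 9/49

9/49


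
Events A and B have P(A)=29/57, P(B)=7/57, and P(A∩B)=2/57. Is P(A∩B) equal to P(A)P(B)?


P(A)*P(B) = 29/57*7/57 = 203/3249
P(A∩B) = 2/57 != 203/3249, so not independent

No, A and B are not independent


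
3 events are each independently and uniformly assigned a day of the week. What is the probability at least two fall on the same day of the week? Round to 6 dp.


P(all different) = prod((7-i)/7 for i=0..2) = 0.612245
P(at least one match) = 1 - 0.612245 = 0.387755

0.387755


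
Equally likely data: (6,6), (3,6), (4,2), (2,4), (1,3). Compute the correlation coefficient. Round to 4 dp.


Cov(X,Y) = 1.1600, Var(X) = 2.9600, Var(Y) = 2.5600
rho = Cov/(sqrt(VarX)*sqrt(VarY)) = 0.4214

0.4214


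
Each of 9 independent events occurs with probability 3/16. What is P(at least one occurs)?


P(at least one) = 1 - P(none)
P(none) = (1 - 3/16)^9 = (13/16)^9 = 10604499373/68719476736
P(at least one) = 1 - 10604499373/68719476736 = 58114977363/68719476736

58114977363/68719476736


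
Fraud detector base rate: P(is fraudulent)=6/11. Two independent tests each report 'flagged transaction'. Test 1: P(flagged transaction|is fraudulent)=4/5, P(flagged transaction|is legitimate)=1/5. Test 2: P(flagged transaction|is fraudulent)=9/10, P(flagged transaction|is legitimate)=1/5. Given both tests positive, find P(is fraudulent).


After test 1: P(+) = 4/5*6/11 + 1/5*5/11 = 29/55
P(B|+) = (24/55)/(29/55) = 24/29
After test 2 (use post1 as new prior): P(+) = 9/10*24/29 + 1/5*5/29 = 113/145
P(B|+,+) = (108/145)/(113/145) = 108/113

108/113


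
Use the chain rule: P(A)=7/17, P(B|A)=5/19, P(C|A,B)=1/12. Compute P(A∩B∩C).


P(A∩B∩C) = P(A) * P(B|A) * P(C|A∩B)
= 7/17 * 5/19 * 1/12
= 35/323 * 1/12 = 35/3876

35/3876


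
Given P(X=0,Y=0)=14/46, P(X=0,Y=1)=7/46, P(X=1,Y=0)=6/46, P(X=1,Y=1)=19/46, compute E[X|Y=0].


P(Y=0) = 20/46
E[X|Y=0] = (0*14 + 1*6)/20 = 6/20 = 3/10

3/10


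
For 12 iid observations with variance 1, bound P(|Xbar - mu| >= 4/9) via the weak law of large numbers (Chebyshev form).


Var(Xbar) = Var(X)/n = 1/12
Chebyshev: P(|Xbar-mu| >= 4/9) <= Var(Xbar)/(4/9)^2 = (1/12)/(16/81) = 27/64

27/64


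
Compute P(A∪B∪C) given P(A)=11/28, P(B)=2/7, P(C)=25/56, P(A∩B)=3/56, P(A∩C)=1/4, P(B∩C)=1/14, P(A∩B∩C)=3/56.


P(A∪B∪C) = P(A)+P(B)+P(C) - P(AB)-P(AC)-P(BC) + P(ABC)
= 11/28+2/7+25/56 - 3/56-1/4-1/14 + 3/56
= 45/56

45/56


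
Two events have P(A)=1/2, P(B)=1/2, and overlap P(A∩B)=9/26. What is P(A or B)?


P(A∪B) = P(A) + P(B) - P(A∩B)
= 1/2 + 1/2 - 9/26 = 17/26

17/26


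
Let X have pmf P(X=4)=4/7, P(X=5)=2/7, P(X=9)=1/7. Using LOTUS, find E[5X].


E[5X] = sum(g(x)*P(x))
= 20*4/7 + 25*2/7 + 45*1/7
= 25

25


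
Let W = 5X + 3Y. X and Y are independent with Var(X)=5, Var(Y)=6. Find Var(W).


Independence => Cov(X,Y)=0
Var(5X + 3Y) = 5^2*Var(X) + 3^2*Var(Y)
= 25*5 + 9*6 = 179

179


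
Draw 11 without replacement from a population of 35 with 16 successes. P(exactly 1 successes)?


P(X=1) = C(16,1)*C(19,10) / C(35,11)
= 16*92378 / 417225900
= 1478048/417225900 = 1672/471975

1672/471975


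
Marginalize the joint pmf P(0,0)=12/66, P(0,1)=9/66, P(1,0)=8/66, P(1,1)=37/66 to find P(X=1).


P(X=1) = P(1,0)+P(1,1) = 8/66 + 37/66 = 45/66 = 15/22

15/22


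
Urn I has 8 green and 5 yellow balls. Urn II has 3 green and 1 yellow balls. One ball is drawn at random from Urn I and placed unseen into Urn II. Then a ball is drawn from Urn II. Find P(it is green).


P(transfer green) = 8/13; P(transfer yellow) = 5/13
If green transferred: Urn II has 4 green of 5, so P(green|green moved) = 4/5
If yellow transferred: Urn II has 3 green of 5, so P(green|yellow moved) = 3/5
By total probability: P(green) = 8/13*4/5 + 5/13*3/5 = 47/65

47/65


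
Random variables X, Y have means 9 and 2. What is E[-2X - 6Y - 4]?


E[-2X - 6Y - 4] = -2*E[X] - 6*E[Y] - 4
= (-2)*(9) + (-6)*(2) + (-4)
= -18 - 12 - 4 = -34

-34


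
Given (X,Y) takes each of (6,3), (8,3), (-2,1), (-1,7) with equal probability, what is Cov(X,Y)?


E[X]=11/4, E[Y]=7/2, E[XY]=33/4
Cov(X,Y) = E[XY] - E[X]E[Y] = 33/4 - 11/4*7/2 = -11/8

-11/8


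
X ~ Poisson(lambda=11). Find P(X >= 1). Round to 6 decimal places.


P(X>=1) = 1 - P(X<=0) = 1 - (e^(-11)*11^0/0!)
≈ 1 - 0.0000167017 = 0.9999832983
≈ 0.999983

0.999983


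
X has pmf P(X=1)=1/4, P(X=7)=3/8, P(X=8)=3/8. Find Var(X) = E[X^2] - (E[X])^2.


E[X] = 47/8, E[X^2] = 341/8
Var(X) = E[X^2] - (E[X])^2 = 341/8 - (47/8)^2 = 519/64

519/64


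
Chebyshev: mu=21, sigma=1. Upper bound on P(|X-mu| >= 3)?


k = 3/1 = 3
Chebyshev: P(|X-mu| >= k*sigma) <= 1/k^2 = 1/3^2 = 1/9

1/9


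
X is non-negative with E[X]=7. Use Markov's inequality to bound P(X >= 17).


Markov: P(X >= a) <= E[X]/a
P(X >= 17) <= 7/17

7/17


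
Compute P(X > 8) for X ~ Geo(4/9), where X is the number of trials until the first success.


P(X > 8) = P(first 8 trials all fail) = (1-p)^8 = (5/9)^8 = 390625/43046721

390625/43046721


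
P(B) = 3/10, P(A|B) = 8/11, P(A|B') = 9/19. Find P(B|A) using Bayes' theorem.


P(A) = P(A|B)P(B) + P(A|B')P(B') = 8/11*3/10 + 9/19*7/10 = 1149/2090
P(B|A) = P(A|B)P(B)/P(A) = (12/55)/(1149/2090) = 152/383

152/383


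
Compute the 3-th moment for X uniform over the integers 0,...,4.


E[X^3] = (1/5) * sum(x^3 for x=0..4)
= 100/5 = 20

20


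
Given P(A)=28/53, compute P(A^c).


P(A') = 1 - P(A) = 1 - 28/53 = 25/53

25/53


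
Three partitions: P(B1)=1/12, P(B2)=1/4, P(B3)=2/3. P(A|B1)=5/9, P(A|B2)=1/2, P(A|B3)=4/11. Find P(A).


P(A) = P(A|B1)P(B1) + P(A|B2)P(B2) + P(A|B3)P(B3)
= 5/9*1/12 + 1/2*1/4 + 4/11*2/3
= 5/108 + 1/8 + 8/33 = 983/2376

983/2376


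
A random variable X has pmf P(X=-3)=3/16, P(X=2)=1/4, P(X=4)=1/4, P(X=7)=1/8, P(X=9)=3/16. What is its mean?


E[X] = sum(x * P(x))
= -3*3/16 + 2*1/4 + 4*1/4 + 7*1/8 + 9*3/16
= 7/2

7/2


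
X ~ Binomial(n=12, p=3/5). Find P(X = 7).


P(X=7) = C(12,7) * p^7 * (1-p)^5
= 792 * 2187/78125 * 32/3125
= 55427328/244140625

55427328/244140625


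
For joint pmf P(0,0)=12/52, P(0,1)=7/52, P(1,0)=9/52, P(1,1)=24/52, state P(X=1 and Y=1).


Read from table: P(X=1, Y=1) = 24/52 = 6/13

6/13


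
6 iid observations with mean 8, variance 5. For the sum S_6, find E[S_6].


E[S_n] = n*E[X_1] = 6*8 = 48

48


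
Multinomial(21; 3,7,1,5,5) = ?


21! = 51090942171709440000
Denominator: 3!=6 * 7!=5040 * 1!=1 * 5!=120 * 5!=120
Coefficient = 51090942171709440000 / 435456000 = 117327450240

117327450240


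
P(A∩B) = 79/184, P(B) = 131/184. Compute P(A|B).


P(A|B) = P(A∩B)/P(B) = (79/184)/(131/184) = 79/131

79/131


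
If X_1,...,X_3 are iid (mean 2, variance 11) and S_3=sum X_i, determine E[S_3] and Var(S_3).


E[S_n] = n*mu = 3*2 = 6
Var(S_n) = n*sigma^2 = 3*11 = 33

E[S_3]=6, Var(S_3)=33


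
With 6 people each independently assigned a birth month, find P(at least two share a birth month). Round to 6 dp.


P(all different) = prod((12-i)/12 for i=0..5) = 0.222801
P(at least one match) = 1 - 0.222801 = 0.777199

0.777199


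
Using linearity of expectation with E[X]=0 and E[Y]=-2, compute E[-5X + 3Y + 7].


E[-5X + 3Y + 7] = -5*E[X] + 3*E[Y] + 7
= (-5)*(0) + (3)*(-2) + (7)
= 0 - 6 + 7 = 1

1


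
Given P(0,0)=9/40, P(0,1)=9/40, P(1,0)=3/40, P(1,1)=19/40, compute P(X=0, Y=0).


Read from table: P(X=0, Y=0) = 9/40

9/40


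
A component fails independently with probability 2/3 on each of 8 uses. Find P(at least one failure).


P(at least one) = 1 - P(none)
P(none) = (1 - 2/3)^8 = (1/3)^8 = 1/6561
P(at least one) = 1 - 1/6561 = 6560/6561

6560/6561


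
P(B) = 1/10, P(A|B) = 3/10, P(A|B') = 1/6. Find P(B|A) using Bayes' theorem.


P(A) = P(A|B)P(B) + P(A|B')P(B') = 3/10*1/10 + 1/6*9/10 = 9/50
P(B|A) = P(A|B)P(B)/P(A) = (3/100)/(9/50) = 1/6

1/6


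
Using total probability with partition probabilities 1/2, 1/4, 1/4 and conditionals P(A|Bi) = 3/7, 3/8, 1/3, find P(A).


P(A) = P(A|B1)P(B1) + P(A|B2)P(B2) + P(A|B3)P(B3)
= 3/7*1/2 + 3/8*1/4 + 1/3*1/4
= 3/14 + 3/32 + 1/12 = 263/672

263/672


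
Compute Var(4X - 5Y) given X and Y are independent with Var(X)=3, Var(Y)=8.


Independence => Cov(X,Y)=0
Var(4X - 5Y) = 4^2*Var(X) + (-5)^2*Var(Y)
= 16*3 + 25*8 = 248

248


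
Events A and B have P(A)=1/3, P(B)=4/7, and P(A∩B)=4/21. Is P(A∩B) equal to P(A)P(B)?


P(A)*P(B) = 1/3*4/7 = 4/21
P(A∩B) = 4/21, which equals P(A)P(B), so independent

Yes, A and B are independent
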